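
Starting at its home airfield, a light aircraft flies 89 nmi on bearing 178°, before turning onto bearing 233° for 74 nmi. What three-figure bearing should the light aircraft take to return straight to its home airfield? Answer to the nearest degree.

023°

Leg 1 (178°, 89 nmi): east 89 sin 178° = 3.11, north 89 cos 178° = -88.95
Leg 2 (233°, 74 nmi): east 74 sin 233° = -59.10, north 74 cos 233° = -44.53
Net displacement: -55.99 east, -133.48 north. Direction back to start is (55.99, 133.48): bearing = atan2(55.99, 133.48) mod 360° = 22.76° ≈ 023°.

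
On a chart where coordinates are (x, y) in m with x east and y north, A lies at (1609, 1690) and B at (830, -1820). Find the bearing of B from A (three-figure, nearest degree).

Δeast = 830 − 1609 = -779.00; Δnorth = -1820 − 1690 = -3510.00.
Bearing = atan2(Δeast, Δnorth) mod 360° = 192.51° ≈ 193°.

193°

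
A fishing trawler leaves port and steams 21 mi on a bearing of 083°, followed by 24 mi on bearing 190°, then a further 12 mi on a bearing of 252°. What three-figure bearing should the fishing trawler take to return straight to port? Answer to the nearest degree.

348°

Leg 1 (083°, 21 mi): east 21 sin 83° = 20.84, north 21 cos 83° = 2.56
Leg 2 (190°, 24 mi): east 24 sin 190° = -4.17, north 24 cos 190° = -23.64
Leg 3 (252°, 12 mi): east 12 sin 252° = -11.41, north 12 cos 252° = -3.71
Net displacement: 5.26 east, -24.78 north. Direction back to start is (-5.26, 24.78): bearing = atan2(-5.26, 24.78) mod 360° = 348.01° ≈ 348°.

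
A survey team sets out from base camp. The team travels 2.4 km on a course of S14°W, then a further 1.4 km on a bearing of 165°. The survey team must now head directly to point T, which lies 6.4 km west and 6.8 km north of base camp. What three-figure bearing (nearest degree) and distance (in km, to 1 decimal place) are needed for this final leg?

329°, 12.2 km

Leg 1 (S14°W, 2.4 km): east 2.4 sin 194° = -0.58, north 2.4 cos 194° = -2.33
Leg 2 (165°, 1.4 km): east 1.4 sin 165° = 0.36, north 1.4 cos 165° = -1.35
Current position: (-0.22, -3.68). Target: (-6.4, 6.8). Remaining: Δeast = -6.18, Δnorth = 10.48.
Bearing = atan2(-6.18, 10.48) mod 360° = 329.47°; distance = √((-6.18)² + (10.48)²) = 12.168 km.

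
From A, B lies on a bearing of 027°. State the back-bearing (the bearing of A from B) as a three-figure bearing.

207°

Back-bearing = 027° + 180° = 207°.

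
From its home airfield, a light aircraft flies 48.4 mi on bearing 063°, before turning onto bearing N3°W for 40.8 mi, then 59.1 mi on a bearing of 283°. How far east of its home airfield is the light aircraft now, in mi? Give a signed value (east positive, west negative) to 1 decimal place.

Leg 1 (063°, 48.4 mi): east 48.4 sin 63° = 43.12, north 48.4 cos 63° = 21.97
Leg 2 (N3°W, 40.8 mi): east 40.8 sin 357° = -2.14, north 40.8 cos 357° = 40.74
Leg 3 (283°, 59.1 mi): east 59.1 sin 283° = -57.59, north 59.1 cos 283° = 13.29
Net east component: -16.60 mi.

-16.6 mi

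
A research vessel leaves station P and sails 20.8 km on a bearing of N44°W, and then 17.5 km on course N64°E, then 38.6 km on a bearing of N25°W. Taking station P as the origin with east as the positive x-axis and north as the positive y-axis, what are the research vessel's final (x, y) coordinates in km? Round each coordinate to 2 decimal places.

(-15.03, 57.62)

Leg 1 (N44°W, 20.8 km): east 20.8 sin 316° = -14.45, north 20.8 cos 316° = 14.96
Leg 2 (N64°E, 17.5 km): east 17.5 sin 64° = 15.73, north 17.5 cos 64° = 7.67
Leg 3 (N25°W, 38.6 km): east 38.6 sin 335° = -16.31, north 38.6 cos 335° = 34.98
Summing: -15.03 km east, 57.62 km north → (-15.03, 57.62).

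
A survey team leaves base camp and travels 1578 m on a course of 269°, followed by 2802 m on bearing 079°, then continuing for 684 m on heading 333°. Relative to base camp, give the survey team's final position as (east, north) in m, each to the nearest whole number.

(862, 1117)

Leg 1 (269°, 1578 m): east 1578 sin 269° = -1577.76, north 1578 cos 269° = -27.54
Leg 2 (079°, 2802 m): east 2802 sin 79° = 2750.52, north 2802 cos 79° = 534.65
Leg 3 (333°, 684 m): east 684 sin 333° = -310.53, north 684 cos 333° = 609.45
Summing: 862.23 m east, 1116.56 m north → (862, 1117).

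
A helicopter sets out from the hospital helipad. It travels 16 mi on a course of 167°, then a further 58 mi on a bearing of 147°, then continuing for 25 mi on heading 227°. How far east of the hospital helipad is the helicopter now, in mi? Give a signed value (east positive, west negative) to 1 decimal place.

Leg 1 (167°, 16 mi): east 16 sin 167° = 3.60, north 16 cos 167° = -15.59
Leg 2 (147°, 58 mi): east 58 sin 147° = 31.59, north 58 cos 147° = -48.64
Leg 3 (227°, 25 mi): east 25 sin 227° = -18.28, north 25 cos 227° = -17.05
Net east component: 16.90 mi.

16.9 mi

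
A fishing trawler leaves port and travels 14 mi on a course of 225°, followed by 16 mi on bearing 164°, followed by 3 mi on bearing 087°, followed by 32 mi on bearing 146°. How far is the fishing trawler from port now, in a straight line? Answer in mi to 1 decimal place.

53.9 mi

Leg 1 (225°, 14 mi): east 14 sin 225° = -9.90, north 14 cos 225° = -9.90
Leg 2 (164°, 16 mi): east 16 sin 164° = 4.41, north 16 cos 164° = -15.38
Leg 3 (087°, 3 mi): east 3 sin 87° = 3.00, north 3 cos 87° = 0.16
Leg 4 (146°, 32 mi): east 32 sin 146° = 17.89, north 32 cos 146° = -26.53
Net: 15.40 east, -51.65 north. Distance = √((15.40)² + (-51.65)²) = 53.899 mi.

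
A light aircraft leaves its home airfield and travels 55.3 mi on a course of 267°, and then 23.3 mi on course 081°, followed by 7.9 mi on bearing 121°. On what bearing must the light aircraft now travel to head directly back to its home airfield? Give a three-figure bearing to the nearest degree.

Leg 1 (267°, 55.3 mi): east 55.3 sin 267° = -55.22, north 55.3 cos 267° = -2.89
Leg 2 (081°, 23.3 mi): east 23.3 sin 81° = 23.01, north 23.3 cos 81° = 3.64
Leg 3 (121°, 7.9 mi): east 7.9 sin 121° = 6.77, north 7.9 cos 121° = -4.07
Net displacement: -25.44 east, -3.32 north. Direction back to start is (25.44, 3.32): bearing = atan2(25.44, 3.32) mod 360° = 82.57° ≈ 083°.

083°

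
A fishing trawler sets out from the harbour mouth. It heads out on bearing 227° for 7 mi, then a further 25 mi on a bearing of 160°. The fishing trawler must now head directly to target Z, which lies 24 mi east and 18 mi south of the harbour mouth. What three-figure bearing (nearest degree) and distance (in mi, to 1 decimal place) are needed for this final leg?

063°, 23.0 mi

Leg 1 (227°, 7 mi): east 7 sin 227° = -5.12, north 7 cos 227° = -4.77
Leg 2 (160°, 25 mi): east 25 sin 160° = 8.55, north 25 cos 160° = -23.49
Current position: (3.43, -28.27). Target: (24, -18). Remaining: Δeast = 20.57, Δnorth = 10.27.
Bearing = atan2(20.57, 10.27) mod 360° = 63.48°; distance = √((20.57)² + (10.27)²) = 22.989 mi.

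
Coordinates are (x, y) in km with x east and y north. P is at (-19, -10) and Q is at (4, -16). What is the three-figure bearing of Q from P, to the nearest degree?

Δeast = 4 − -19 = 23.00; Δnorth = -16 − -10 = -6.00.
Bearing = atan2(Δeast, Δnorth) mod 360° = 104.62° ≈ 105°.

105°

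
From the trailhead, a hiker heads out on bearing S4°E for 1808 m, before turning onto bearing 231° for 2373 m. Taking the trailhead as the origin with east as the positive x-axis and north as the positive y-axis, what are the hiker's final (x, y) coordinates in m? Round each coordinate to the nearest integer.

(-1718, -3297)

Leg 1 (S4°E, 1808 m): east 1808 sin 176° = 126.12, north 1808 cos 176° = -1803.60
Leg 2 (231°, 2373 m): east 2373 sin 231° = -1844.17, north 2373 cos 231° = -1493.38
Summing: -1718.05 m east, -3296.97 m north → (-1718, -3297).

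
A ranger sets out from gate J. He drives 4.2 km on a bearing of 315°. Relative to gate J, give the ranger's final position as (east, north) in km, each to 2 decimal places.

(-2.97, 2.97)

Leg 1 (315°, 4.2 km): east 4.2 sin 315° = -2.97, north 4.2 cos 315° = 2.97
Summing: -2.97 km east, 2.97 km north → (-2.97, 2.97).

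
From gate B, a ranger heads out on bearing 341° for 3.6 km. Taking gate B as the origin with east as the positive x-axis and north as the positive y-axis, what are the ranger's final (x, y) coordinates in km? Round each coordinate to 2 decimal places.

(-1.17, 3.40)

Leg 1 (341°, 3.6 km): east 3.6 sin 341° = -1.17, north 3.6 cos 341° = 3.40
Summing: -1.17 km east, 3.40 km north → (-1.17, 3.40).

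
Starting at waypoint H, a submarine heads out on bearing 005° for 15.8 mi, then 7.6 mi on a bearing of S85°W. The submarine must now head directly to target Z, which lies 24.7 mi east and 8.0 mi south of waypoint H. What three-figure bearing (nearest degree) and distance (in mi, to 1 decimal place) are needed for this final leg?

Leg 1 (005°, 15.8 mi): east 15.8 sin 5° = 1.38, north 15.8 cos 5° = 15.74
Leg 2 (S85°W, 7.6 mi): east 7.6 sin 265° = -7.57, north 7.6 cos 265° = -0.66
Current position: (-6.19, 15.08). Target: (24.7, -8.0). Remaining: Δeast = 30.89, Δnorth = -23.08.
Bearing = atan2(30.89, -23.08) mod 360° = 126.76°; distance = √((30.89)² + (-23.08)²) = 38.562 mi.

127°, 38.6 mi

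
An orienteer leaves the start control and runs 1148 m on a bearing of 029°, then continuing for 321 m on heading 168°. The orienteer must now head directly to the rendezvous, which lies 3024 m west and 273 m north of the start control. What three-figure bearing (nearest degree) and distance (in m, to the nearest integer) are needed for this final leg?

Leg 1 (029°, 1148 m): east 1148 sin 29° = 556.56, north 1148 cos 29° = 1004.06
Leg 2 (168°, 321 m): east 321 sin 168° = 66.74, north 321 cos 168° = -313.99
Current position: (623.30, 690.08). Target: (-3024, 273). Remaining: Δeast = -3647.30, Δnorth = -417.08.
Bearing = atan2(-3647.30, -417.08) mod 360° = 263.48°; distance = √((-3647.30)² + (-417.08)²) = 3671.071 m.

263°, 3671 m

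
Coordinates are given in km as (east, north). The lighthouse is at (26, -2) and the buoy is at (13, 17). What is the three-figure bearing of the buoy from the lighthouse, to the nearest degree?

Δeast = 13 − 26 = -13.00; Δnorth = 17 − -2 = 19.00.
Bearing = atan2(Δeast, Δnorth) mod 360° = 325.62° ≈ 326°.

326°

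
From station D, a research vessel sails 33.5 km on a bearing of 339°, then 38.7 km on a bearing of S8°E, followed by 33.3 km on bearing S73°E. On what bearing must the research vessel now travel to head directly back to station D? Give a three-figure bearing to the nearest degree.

304°

Leg 1 (339°, 33.5 km): east 33.5 sin 339° = -12.01, north 33.5 cos 339° = 31.27
Leg 2 (S8°E, 38.7 km): east 38.7 sin 172° = 5.39, north 38.7 cos 172° = -38.32
Leg 3 (S73°E, 33.3 km): east 33.3 sin 107° = 31.84, north 33.3 cos 107° = -9.74
Net displacement: 25.23 east, -16.78 north. Direction back to start is (-25.23, 16.78): bearing = atan2(-25.23, 16.78) mod 360° = 303.64° ≈ 304°.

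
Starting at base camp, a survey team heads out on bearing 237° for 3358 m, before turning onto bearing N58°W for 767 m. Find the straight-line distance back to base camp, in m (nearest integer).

3747 m

Leg 1 (237°, 3358 m): east 3358 sin 237° = -2816.26, north 3358 cos 237° = -1828.90
Leg 2 (N58°W, 767 m): east 767 sin 302° = -650.45, north 767 cos 302° = 406.45
Net: -3466.71 east, -1422.45 north. Distance = √((-3466.71)² + (-1422.45)²) = 3747.190 m.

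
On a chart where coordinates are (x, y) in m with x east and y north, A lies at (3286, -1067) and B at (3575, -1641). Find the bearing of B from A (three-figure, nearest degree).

153°

Δeast = 3575 − 3286 = 289.00; Δnorth = -1641 − -1067 = -574.00.
Bearing = atan2(Δeast, Δnorth) mod 360° = 153.28° ≈ 153°.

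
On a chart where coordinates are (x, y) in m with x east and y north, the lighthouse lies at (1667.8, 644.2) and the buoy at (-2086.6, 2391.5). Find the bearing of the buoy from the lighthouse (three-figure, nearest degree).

Δeast = -2086.6 − 1667.8 = -3754.40; Δnorth = 2391.5 − 644.2 = 1747.30.
Bearing = atan2(Δeast, Δnorth) mod 360° = 294.96° ≈ 295°.

295°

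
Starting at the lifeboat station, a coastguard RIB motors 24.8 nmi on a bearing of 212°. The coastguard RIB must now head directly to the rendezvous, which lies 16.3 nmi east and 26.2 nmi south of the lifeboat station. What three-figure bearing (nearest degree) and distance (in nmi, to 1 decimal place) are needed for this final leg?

Leg 1 (212°, 24.8 nmi): east 24.8 sin 212° = -13.14, north 24.8 cos 212° = -21.03
Current position: (-13.14, -21.03). Target: (16.3, -26.2). Remaining: Δeast = 29.44, Δnorth = -5.17.
Bearing = atan2(29.44, -5.17) mod 360° = 99.96°; distance = √((29.44)² + (-5.17)²) = 29.892 nmi.

100°, 29.9 nmi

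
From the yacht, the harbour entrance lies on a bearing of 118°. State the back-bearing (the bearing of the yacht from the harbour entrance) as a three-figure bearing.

Back-bearing = 118° + 180° = 298°.

298°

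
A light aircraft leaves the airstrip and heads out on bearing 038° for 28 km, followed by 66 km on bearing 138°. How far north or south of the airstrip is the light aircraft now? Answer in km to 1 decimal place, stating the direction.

Leg 1 (038°, 28 km): east 28 sin 38° = 17.24, north 28 cos 38° = 22.06
Leg 2 (138°, 66 km): east 66 sin 138° = 44.16, north 66 cos 138° = -49.05
Net north component: -26.98 km.

27.0 km south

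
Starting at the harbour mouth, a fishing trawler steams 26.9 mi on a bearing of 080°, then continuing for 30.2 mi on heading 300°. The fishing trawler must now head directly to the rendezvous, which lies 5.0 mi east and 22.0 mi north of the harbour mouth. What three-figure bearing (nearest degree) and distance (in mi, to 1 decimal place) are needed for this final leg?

Leg 1 (080°, 26.9 mi): east 26.9 sin 80° = 26.49, north 26.9 cos 80° = 4.67
Leg 2 (300°, 30.2 mi): east 30.2 sin 300° = -26.15, north 30.2 cos 300° = 15.10
Current position: (0.34, 19.77). Target: (5.0, 22.0). Remaining: Δeast = 4.66, Δnorth = 2.23.
Bearing = atan2(4.66, 2.23) mod 360° = 64.45°; distance = √((4.66)² + (2.23)²) = 5.168 mi.

064°, 5.2 mi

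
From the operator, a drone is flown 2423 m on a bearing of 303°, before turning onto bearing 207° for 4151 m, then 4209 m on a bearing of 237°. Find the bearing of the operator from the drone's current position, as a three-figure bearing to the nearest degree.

Leg 1 (303°, 2423 m): east 2423 sin 303° = -2032.10, north 2423 cos 303° = 1319.66
Leg 2 (207°, 4151 m): east 4151 sin 207° = -1884.51, north 4151 cos 207° = -3698.57
Leg 3 (237°, 4209 m): east 4209 sin 237° = -3529.96, north 4209 cos 237° = -2292.39
Net displacement: -7446.58 east, -4671.29 north. Direction back to start is (7446.58, 4671.29): bearing = atan2(7446.58, 4671.29) mod 360° = 57.90° ≈ 058°.

058°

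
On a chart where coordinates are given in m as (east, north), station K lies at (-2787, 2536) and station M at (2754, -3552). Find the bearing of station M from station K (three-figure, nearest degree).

Δeast = 2754 − -2787 = 5541.00; Δnorth = -3552 − 2536 = -6088.00.
Bearing = atan2(Δeast, Δnorth) mod 360° = 137.69° ≈ 138°.

138°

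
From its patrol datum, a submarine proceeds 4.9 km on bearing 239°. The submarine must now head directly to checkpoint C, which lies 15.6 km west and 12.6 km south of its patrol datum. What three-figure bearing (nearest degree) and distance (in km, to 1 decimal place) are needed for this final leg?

Leg 1 (239°, 4.9 km): east 4.9 sin 239° = -4.20, north 4.9 cos 239° = -2.52
Current position: (-4.20, -2.52). Target: (-15.6, -12.6). Remaining: Δeast = -11.40, Δnorth = -10.08.
Bearing = atan2(-11.40, -10.08) mod 360° = 228.53°; distance = √((-11.40)² + (-10.08)²) = 15.215 km.

229°, 15.2 km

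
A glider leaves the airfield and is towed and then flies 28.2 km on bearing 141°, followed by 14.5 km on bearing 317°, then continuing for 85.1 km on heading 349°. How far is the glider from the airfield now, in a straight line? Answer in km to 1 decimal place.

72.7 km

Leg 1 (141°, 28.2 km): east 28.2 sin 141° = 17.75, north 28.2 cos 141° = -21.92
Leg 2 (317°, 14.5 km): east 14.5 sin 317° = -9.89, north 14.5 cos 317° = 10.60
Leg 3 (349°, 85.1 km): east 85.1 sin 349° = -16.24, north 85.1 cos 349° = 83.54
Net: -8.38 east, 72.23 north. Distance = √((-8.38)² + (72.23)²) = 72.710 km.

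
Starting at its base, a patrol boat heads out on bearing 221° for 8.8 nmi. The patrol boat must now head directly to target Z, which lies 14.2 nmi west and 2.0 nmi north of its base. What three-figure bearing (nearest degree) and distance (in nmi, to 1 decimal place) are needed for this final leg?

316°, 12.1 nmi

Leg 1 (221°, 8.8 nmi): east 8.8 sin 221° = -5.77, north 8.8 cos 221° = -6.64
Current position: (-5.77, -6.64). Target: (-14.2, 2.0). Remaining: Δeast = -8.43, Δnorth = 8.64.
Bearing = atan2(-8.43, 8.64) mod 360° = 315.72°; distance = √((-8.43)² + (8.64)²) = 12.070 nmi.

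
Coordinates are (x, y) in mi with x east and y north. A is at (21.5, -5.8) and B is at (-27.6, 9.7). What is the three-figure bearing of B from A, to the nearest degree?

Δeast = -27.6 − 21.5 = -49.10; Δnorth = 9.7 − -5.8 = 15.50.
Bearing = atan2(Δeast, Δnorth) mod 360° = 287.52° ≈ 288°.

288°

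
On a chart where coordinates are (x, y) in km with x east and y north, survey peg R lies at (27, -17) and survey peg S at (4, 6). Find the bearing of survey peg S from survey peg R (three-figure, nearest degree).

Δeast = 4 − 27 = -23.00; Δnorth = 6 − -17 = 23.00.
Bearing = atan2(Δeast, Δnorth) mod 360° = 315.00° ≈ 315°.

315°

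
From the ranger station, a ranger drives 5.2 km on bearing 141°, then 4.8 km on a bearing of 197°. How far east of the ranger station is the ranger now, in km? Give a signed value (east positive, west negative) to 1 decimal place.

Leg 1 (141°, 5.2 km): east 5.2 sin 141° = 3.27, north 5.2 cos 141° = -4.04
Leg 2 (197°, 4.8 km): east 4.8 sin 197° = -1.40, north 4.8 cos 197° = -4.59
Net east component: 1.87 km.

1.9 km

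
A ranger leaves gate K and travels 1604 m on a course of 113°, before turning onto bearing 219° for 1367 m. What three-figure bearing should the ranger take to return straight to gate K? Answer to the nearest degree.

340°

Leg 1 (113°, 1604 m): east 1604 sin 113° = 1476.49, north 1604 cos 113° = -626.73
Leg 2 (219°, 1367 m): east 1367 sin 219° = -860.28, north 1367 cos 219° = -1062.36
Net displacement: 616.21 east, -1689.09 north. Direction back to start is (-616.21, 1689.09): bearing = atan2(-616.21, 1689.09) mod 360° = 339.96° ≈ 340°.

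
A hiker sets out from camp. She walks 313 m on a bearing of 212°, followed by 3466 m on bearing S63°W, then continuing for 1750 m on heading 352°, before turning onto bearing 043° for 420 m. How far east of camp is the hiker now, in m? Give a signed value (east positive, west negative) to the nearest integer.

-3211 m

Leg 1 (212°, 313 m): east 313 sin 212° = -165.86, north 313 cos 212° = -265.44
Leg 2 (S63°W, 3466 m): east 3466 sin 243° = -3088.23, north 3466 cos 243° = -1573.53
Leg 3 (352°, 1750 m): east 1750 sin 352° = -243.55, north 1750 cos 352° = 1732.97
Leg 4 (043°, 420 m): east 420 sin 43° = 286.44, north 420 cos 43° = 307.17
Net east component: -3211.21 m.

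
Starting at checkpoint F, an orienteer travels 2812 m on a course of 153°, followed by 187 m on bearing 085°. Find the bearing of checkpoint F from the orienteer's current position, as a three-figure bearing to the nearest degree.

330°

Leg 1 (153°, 2812 m): east 2812 sin 153° = 1276.62, north 2812 cos 153° = -2505.51
Leg 2 (085°, 187 m): east 187 sin 85° = 186.29, north 187 cos 85° = 16.30
Net displacement: 1462.91 east, -2489.21 north. Direction back to start is (-1462.91, 2489.21): bearing = atan2(-1462.91, 2489.21) mod 360° = 329.56° ≈ 330°.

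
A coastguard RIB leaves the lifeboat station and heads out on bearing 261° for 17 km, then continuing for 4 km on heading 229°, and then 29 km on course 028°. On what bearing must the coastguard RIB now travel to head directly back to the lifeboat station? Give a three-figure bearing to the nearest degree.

Leg 1 (261°, 17 km): east 17 sin 261° = -16.79, north 17 cos 261° = -2.66
Leg 2 (229°, 4 km): east 4 sin 229° = -3.02, north 4 cos 229° = -2.62
Leg 3 (028°, 29 km): east 29 sin 28° = 13.61, north 29 cos 28° = 25.61
Net displacement: -6.19 east, 20.32 north. Direction back to start is (6.19, -20.32): bearing = atan2(6.19, -20.32) mod 360° = 163.05° ≈ 163°.

163°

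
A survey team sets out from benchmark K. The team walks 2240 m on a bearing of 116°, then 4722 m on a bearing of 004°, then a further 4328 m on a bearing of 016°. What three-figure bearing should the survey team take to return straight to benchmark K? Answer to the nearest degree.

Leg 1 (116°, 2240 m): east 2240 sin 116° = 2013.30, north 2240 cos 116° = -981.95
Leg 2 (004°, 4722 m): east 4722 sin 4° = 329.39, north 4722 cos 4° = 4710.50
Leg 3 (016°, 4328 m): east 4328 sin 16° = 1192.96, north 4328 cos 16° = 4160.34
Net displacement: 3535.65 east, 7888.89 north. Direction back to start is (-3535.65, -7888.89): bearing = atan2(-3535.65, -7888.89) mod 360° = 204.14° ≈ 204°.

204°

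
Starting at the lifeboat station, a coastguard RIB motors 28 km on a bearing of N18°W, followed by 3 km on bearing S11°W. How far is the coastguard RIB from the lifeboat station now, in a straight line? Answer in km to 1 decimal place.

Leg 1 (N18°W, 28 km): east 28 sin 342° = -8.65, north 28 cos 342° = 26.63
Leg 2 (S11°W, 3 km): east 3 sin 191° = -0.57, north 3 cos 191° = -2.94
Net: -9.22 east, 23.68 north. Distance = √((-9.22)² + (23.68)²) = 25.418 km.

25.4 km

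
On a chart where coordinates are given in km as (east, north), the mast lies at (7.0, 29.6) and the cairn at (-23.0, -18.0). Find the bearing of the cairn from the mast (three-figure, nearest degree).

Δeast = -23.0 − 7.0 = -30.00; Δnorth = -18.0 − 29.6 = -47.60.
Bearing = atan2(Δeast, Δnorth) mod 360° = 212.22° ≈ 212°.

212°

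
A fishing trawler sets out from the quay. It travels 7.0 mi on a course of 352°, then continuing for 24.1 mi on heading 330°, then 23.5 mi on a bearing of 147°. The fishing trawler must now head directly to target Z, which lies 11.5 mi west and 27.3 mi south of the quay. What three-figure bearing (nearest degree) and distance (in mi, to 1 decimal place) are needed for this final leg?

198°, 37.1 mi

Leg 1 (352°, 7.0 mi): east 7.0 sin 352° = -0.97, north 7.0 cos 352° = 6.93
Leg 2 (330°, 24.1 mi): east 24.1 sin 330° = -12.05, north 24.1 cos 330° = 20.87
Leg 3 (147°, 23.5 mi): east 23.5 sin 147° = 12.80, north 23.5 cos 147° = -19.71
Current position: (-0.23, 8.09). Target: (-11.5, -27.3). Remaining: Δeast = -11.27, Δnorth = -35.39.
Bearing = atan2(-11.27, -35.39) mod 360° = 197.67°; distance = √((-11.27)² + (-35.39)²) = 37.147 mi.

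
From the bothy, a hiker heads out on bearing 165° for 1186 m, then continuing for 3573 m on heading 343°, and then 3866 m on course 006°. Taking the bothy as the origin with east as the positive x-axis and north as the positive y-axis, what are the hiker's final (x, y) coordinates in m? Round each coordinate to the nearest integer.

Leg 1 (165°, 1186 m): east 1186 sin 165° = 306.96, north 1186 cos 165° = -1145.59
Leg 2 (343°, 3573 m): east 3573 sin 343° = -1044.64, north 3573 cos 343° = 3416.88
Leg 3 (006°, 3866 m): east 3866 sin 6° = 404.11, north 3866 cos 6° = 3844.82
Summing: -333.58 m east, 6116.11 m north → (-334, 6116).

(-334, 6116)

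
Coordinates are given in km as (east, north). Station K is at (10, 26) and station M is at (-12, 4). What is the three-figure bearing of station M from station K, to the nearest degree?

225°

Δeast = -12 − 10 = -22.00; Δnorth = 4 − 26 = -22.00.
Bearing = atan2(Δeast, Δnorth) mod 360° = 225.00° ≈ 225°.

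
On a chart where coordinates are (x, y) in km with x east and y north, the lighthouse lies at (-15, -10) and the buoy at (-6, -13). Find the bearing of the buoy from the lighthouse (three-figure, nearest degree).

108°

Δeast = -6 − -15 = 9.00; Δnorth = -13 − -10 = -3.00.
Bearing = atan2(Δeast, Δnorth) mod 360° = 108.43° ≈ 108°.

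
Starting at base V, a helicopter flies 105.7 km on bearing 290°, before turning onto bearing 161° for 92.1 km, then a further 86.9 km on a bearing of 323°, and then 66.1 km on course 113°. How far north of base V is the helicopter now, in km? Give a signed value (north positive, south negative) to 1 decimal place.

-7.4 km

Leg 1 (290°, 105.7 km): east 105.7 sin 290° = -99.33, north 105.7 cos 290° = 36.15
Leg 2 (161°, 92.1 km): east 92.1 sin 161° = 29.98, north 92.1 cos 161° = -87.08
Leg 3 (323°, 86.9 km): east 86.9 sin 323° = -52.30, north 86.9 cos 323° = 69.40
Leg 4 (113°, 66.1 km): east 66.1 sin 113° = 60.85, north 66.1 cos 113° = -25.83
Net north component: -7.36 km.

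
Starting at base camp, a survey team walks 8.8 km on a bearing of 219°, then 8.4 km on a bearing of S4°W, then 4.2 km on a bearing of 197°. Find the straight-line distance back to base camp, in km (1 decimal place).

Leg 1 (219°, 8.8 km): east 8.8 sin 219° = -5.54, north 8.8 cos 219° = -6.84
Leg 2 (S4°W, 8.4 km): east 8.4 sin 184° = -0.59, north 8.4 cos 184° = -8.38
Leg 3 (197°, 4.2 km): east 4.2 sin 197° = -1.23, north 4.2 cos 197° = -4.02
Net: -7.35 east, -19.23 north. Distance = √((-7.35)² + (-19.23)²) = 20.592 km.

20.6 km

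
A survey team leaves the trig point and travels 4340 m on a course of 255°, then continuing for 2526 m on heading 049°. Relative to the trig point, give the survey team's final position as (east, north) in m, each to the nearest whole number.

(-2286, 534)

Leg 1 (255°, 4340 m): east 4340 sin 255° = -4192.12, north 4340 cos 255° = -1123.27
Leg 2 (049°, 2526 m): east 2526 sin 49° = 1906.40, north 2526 cos 49° = 1657.21
Summing: -2285.72 m east, 533.93 m north → (-2286, 534).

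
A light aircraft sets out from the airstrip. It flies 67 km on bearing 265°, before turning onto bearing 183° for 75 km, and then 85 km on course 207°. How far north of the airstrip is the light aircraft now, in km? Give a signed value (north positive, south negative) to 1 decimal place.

-156.5 km

Leg 1 (265°, 67 km): east 67 sin 265° = -66.75, north 67 cos 265° = -5.84
Leg 2 (183°, 75 km): east 75 sin 183° = -3.93, north 75 cos 183° = -74.90
Leg 3 (207°, 85 km): east 85 sin 207° = -38.59, north 85 cos 207° = -75.74
Net north component: -156.47 km.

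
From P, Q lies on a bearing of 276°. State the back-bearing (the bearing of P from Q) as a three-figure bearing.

Back-bearing = 276° − 180° = 096°.

096°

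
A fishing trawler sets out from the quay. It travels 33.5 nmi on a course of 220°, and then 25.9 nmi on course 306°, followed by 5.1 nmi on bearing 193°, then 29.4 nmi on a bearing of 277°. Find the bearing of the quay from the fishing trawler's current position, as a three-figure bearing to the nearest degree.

081°

Leg 1 (220°, 33.5 nmi): east 33.5 sin 220° = -21.53, north 33.5 cos 220° = -25.66
Leg 2 (306°, 25.9 nmi): east 25.9 sin 306° = -20.95, north 25.9 cos 306° = 15.22
Leg 3 (193°, 5.1 nmi): east 5.1 sin 193° = -1.15, north 5.1 cos 193° = -4.97
Leg 4 (277°, 29.4 nmi): east 29.4 sin 277° = -29.18, north 29.4 cos 277° = 3.58
Net displacement: -72.82 east, -11.83 north. Direction back to start is (72.82, 11.83): bearing = atan2(72.82, 11.83) mod 360° = 80.78° ≈ 081°.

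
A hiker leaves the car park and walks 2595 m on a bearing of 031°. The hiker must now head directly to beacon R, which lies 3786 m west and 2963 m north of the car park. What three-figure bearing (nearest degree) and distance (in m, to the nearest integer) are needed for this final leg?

Leg 1 (031°, 2595 m): east 2595 sin 31° = 1336.52, north 2595 cos 31° = 2224.35
Current position: (1336.52, 2224.35). Target: (-3786, 2963). Remaining: Δeast = -5122.52, Δnorth = 738.65.
Bearing = atan2(-5122.52, 738.65) mod 360° = 278.21°; distance = √((-5122.52)² + (738.65)²) = 5175.505 m.

278°, 5176 m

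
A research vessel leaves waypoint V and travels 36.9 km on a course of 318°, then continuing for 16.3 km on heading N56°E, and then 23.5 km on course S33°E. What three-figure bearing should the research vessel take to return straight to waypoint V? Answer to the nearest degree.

186°

Leg 1 (318°, 36.9 km): east 36.9 sin 318° = -24.69, north 36.9 cos 318° = 27.42
Leg 2 (N56°E, 16.3 km): east 16.3 sin 56° = 13.51, north 16.3 cos 56° = 9.11
Leg 3 (S33°E, 23.5 km): east 23.5 sin 147° = 12.80, north 23.5 cos 147° = -19.71
Net displacement: 1.62 east, 16.83 north. Direction back to start is (-1.62, -16.83): bearing = atan2(-1.62, -16.83) mod 360° = 185.50° ≈ 186°.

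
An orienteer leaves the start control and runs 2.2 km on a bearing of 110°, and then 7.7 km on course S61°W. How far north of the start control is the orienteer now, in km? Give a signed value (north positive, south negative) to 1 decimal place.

Leg 1 (110°, 2.2 km): east 2.2 sin 110° = 2.07, north 2.2 cos 110° = -0.75
Leg 2 (S61°W, 7.7 km): east 7.7 sin 241° = -6.73, north 7.7 cos 241° = -3.73
Net north component: -4.49 km.

-4.5 km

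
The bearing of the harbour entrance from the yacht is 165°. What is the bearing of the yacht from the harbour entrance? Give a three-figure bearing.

345°

Back-bearing = 165° + 180° = 345°.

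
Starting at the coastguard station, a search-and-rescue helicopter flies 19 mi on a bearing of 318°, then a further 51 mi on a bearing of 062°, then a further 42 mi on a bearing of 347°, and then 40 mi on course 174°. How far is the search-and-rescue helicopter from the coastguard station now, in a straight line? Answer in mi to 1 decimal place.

Leg 1 (318°, 19 mi): east 19 sin 318° = -12.71, north 19 cos 318° = 14.12
Leg 2 (062°, 51 mi): east 51 sin 62° = 45.03, north 51 cos 62° = 23.94
Leg 3 (347°, 42 mi): east 42 sin 347° = -9.45, north 42 cos 347° = 40.92
Leg 4 (174°, 40 mi): east 40 sin 174° = 4.18, north 40 cos 174° = -39.78
Net: 27.05 east, 39.21 north. Distance = √((27.05)² + (39.21)²) = 47.632 mi.

47.6 mi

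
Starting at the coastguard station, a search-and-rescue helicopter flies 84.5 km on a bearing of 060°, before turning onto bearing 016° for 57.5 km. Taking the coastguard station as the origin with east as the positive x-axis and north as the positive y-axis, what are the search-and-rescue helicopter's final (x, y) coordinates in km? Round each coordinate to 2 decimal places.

(89.03, 97.52)

Leg 1 (060°, 84.5 km): east 84.5 sin 60° = 73.18, north 84.5 cos 60° = 42.25
Leg 2 (016°, 57.5 km): east 57.5 sin 16° = 15.85, north 57.5 cos 16° = 55.27
Summing: 89.03 km east, 97.52 km north → (89.03, 97.52).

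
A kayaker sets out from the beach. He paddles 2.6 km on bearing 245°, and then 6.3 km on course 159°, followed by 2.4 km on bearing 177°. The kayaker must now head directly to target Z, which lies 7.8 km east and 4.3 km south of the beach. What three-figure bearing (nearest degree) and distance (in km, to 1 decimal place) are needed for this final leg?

057°, 9.3 km

Leg 1 (245°, 2.6 km): east 2.6 sin 245° = -2.36, north 2.6 cos 245° = -1.10
Leg 2 (159°, 6.3 km): east 6.3 sin 159° = 2.26, north 6.3 cos 159° = -5.88
Leg 3 (177°, 2.4 km): east 2.4 sin 177° = 0.13, north 2.4 cos 177° = -2.40
Current position: (0.03, -9.38). Target: (7.8, -4.3). Remaining: Δeast = 7.77, Δnorth = 5.08.
Bearing = atan2(7.77, 5.08) mod 360° = 56.85°; distance = √((7.77)² + (5.08)²) = 9.284 km.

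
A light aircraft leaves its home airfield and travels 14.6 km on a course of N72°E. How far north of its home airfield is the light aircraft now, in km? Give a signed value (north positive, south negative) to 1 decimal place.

4.5 km

Leg 1 (N72°E, 14.6 km): east 14.6 sin 72° = 13.89, north 14.6 cos 72° = 4.51
Net north component: 4.51 km.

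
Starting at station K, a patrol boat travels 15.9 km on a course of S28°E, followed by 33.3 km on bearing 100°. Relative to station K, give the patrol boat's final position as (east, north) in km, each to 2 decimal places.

(40.26, -19.82)

Leg 1 (S28°E, 15.9 km): east 15.9 sin 152° = 7.46, north 15.9 cos 152° = -14.04
Leg 2 (100°, 33.3 km): east 33.3 sin 100° = 32.79, north 33.3 cos 100° = -5.78
Summing: 40.26 km east, -19.82 km north → (40.26, -19.82).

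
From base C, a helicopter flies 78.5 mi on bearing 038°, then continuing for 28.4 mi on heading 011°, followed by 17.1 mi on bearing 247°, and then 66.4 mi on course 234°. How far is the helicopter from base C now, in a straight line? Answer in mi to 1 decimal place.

46.7 mi

Leg 1 (038°, 78.5 mi): east 78.5 sin 38° = 48.33, north 78.5 cos 38° = 61.86
Leg 2 (011°, 28.4 mi): east 28.4 sin 11° = 5.42, north 28.4 cos 11° = 27.88
Leg 3 (247°, 17.1 mi): east 17.1 sin 247° = -15.74, north 17.1 cos 247° = -6.68
Leg 4 (234°, 66.4 mi): east 66.4 sin 234° = -53.72, north 66.4 cos 234° = -39.03
Net: -15.71 east, 44.03 north. Distance = √((-15.71)² + (44.03)²) = 46.746 mi.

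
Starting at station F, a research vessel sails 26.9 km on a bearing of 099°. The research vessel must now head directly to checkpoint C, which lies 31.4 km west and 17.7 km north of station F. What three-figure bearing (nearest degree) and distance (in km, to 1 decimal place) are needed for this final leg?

Leg 1 (099°, 26.9 km): east 26.9 sin 99° = 26.57, north 26.9 cos 99° = -4.21
Current position: (26.57, -4.21). Target: (-31.4, 17.7). Remaining: Δeast = -57.97, Δnorth = 21.91.
Bearing = atan2(-57.97, 21.91) mod 360° = 290.70°; distance = √((-57.97)² + (21.91)²) = 61.971 km.

291°, 62.0 km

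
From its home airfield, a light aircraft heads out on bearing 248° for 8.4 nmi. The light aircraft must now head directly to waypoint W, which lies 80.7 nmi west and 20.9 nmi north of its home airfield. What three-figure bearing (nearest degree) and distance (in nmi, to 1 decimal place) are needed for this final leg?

288°, 76.8 nmi

Leg 1 (248°, 8.4 nmi): east 8.4 sin 248° = -7.79, north 8.4 cos 248° = -3.15
Current position: (-7.79, -3.15). Target: (-80.7, 20.9). Remaining: Δeast = -72.91, Δnorth = 24.05.
Bearing = atan2(-72.91, 24.05) mod 360° = 288.25°; distance = √((-72.91)² + (24.05)²) = 76.775 nmi.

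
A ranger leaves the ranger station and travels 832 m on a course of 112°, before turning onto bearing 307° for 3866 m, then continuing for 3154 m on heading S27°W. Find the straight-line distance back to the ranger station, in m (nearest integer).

3831 m

Leg 1 (112°, 832 m): east 832 sin 112° = 771.42, north 832 cos 112° = -311.67
Leg 2 (307°, 3866 m): east 3866 sin 307° = -3087.52, north 3866 cos 307° = 2326.62
Leg 3 (S27°W, 3154 m): east 3154 sin 207° = -1431.89, north 3154 cos 207° = -2810.23
Net: -3747.99 east, -795.29 north. Distance = √((-3747.99)² + (-795.29)²) = 3831.442 m.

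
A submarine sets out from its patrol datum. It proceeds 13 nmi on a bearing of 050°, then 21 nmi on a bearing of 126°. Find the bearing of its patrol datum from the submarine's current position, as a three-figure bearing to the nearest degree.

278°

Leg 1 (050°, 13 nmi): east 13 sin 50° = 9.96, north 13 cos 50° = 8.36
Leg 2 (126°, 21 nmi): east 21 sin 126° = 16.99, north 21 cos 126° = -12.34
Net displacement: 26.95 east, -3.99 north. Direction back to start is (-26.95, 3.99): bearing = atan2(-26.95, 3.99) mod 360° = 278.42° ≈ 278°.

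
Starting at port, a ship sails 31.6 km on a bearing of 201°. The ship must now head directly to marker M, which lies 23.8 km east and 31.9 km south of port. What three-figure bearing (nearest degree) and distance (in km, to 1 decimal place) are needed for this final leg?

094°, 35.2 km

Leg 1 (201°, 31.6 km): east 31.6 sin 201° = -11.32, north 31.6 cos 201° = -29.50
Current position: (-11.32, -29.50). Target: (23.8, -31.9). Remaining: Δeast = 35.12, Δnorth = -2.40.
Bearing = atan2(35.12, -2.40) mod 360° = 93.91°; distance = √((35.12)² + (-2.40)²) = 35.206 km.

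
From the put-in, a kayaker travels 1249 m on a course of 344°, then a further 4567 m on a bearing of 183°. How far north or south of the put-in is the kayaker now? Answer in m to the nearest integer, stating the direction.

3360 m south

Leg 1 (344°, 1249 m): east 1249 sin 344° = -344.27, north 1249 cos 344° = 1200.62
Leg 2 (183°, 4567 m): east 4567 sin 183° = -239.02, north 4567 cos 183° = -4560.74
Net north component: -3360.13 m.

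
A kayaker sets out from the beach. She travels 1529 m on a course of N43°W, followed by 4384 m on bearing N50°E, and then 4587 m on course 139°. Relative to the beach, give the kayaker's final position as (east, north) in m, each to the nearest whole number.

Leg 1 (N43°W, 1529 m): east 1529 sin 317° = -1042.78, north 1529 cos 317° = 1118.24
Leg 2 (N50°E, 4384 m): east 4384 sin 50° = 3358.34, north 4384 cos 50° = 2817.98
Leg 3 (139°, 4587 m): east 4587 sin 139° = 3009.34, north 4587 cos 139° = -3461.85
Summing: 5324.91 m east, 474.37 m north → (5325, 474).

(5325, 474)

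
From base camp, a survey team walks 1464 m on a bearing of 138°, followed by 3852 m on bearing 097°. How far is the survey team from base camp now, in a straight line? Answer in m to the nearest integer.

Leg 1 (138°, 1464 m): east 1464 sin 138° = 979.61, north 1464 cos 138° = -1087.96
Leg 2 (097°, 3852 m): east 3852 sin 97° = 3823.29, north 3852 cos 97° = -469.44
Net: 4802.89 east, -1557.40 north. Distance = √((4802.89)² + (-1557.40)²) = 5049.090 m.

5049 m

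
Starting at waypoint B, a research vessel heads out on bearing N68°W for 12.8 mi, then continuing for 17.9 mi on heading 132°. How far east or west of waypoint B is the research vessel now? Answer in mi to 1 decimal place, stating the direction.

1.4 mi east

Leg 1 (N68°W, 12.8 mi): east 12.8 sin 292° = -11.87, north 12.8 cos 292° = 4.79
Leg 2 (132°, 17.9 mi): east 17.9 sin 132° = 13.30, north 17.9 cos 132° = -11.98
Net east component: 1.43 mi.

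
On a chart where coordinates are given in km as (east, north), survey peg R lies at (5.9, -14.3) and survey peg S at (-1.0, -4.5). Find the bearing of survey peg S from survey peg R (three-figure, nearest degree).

325°

Δeast = -1.0 − 5.9 = -6.90; Δnorth = -4.5 − -14.3 = 9.80.
Bearing = atan2(Δeast, Δnorth) mod 360° = 324.85° ≈ 325°.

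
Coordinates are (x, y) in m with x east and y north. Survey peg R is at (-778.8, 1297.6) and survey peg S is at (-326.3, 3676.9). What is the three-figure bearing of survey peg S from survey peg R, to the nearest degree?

011°

Δeast = -326.3 − -778.8 = 452.50; Δnorth = 3676.9 − 1297.6 = 2379.30.
Bearing = atan2(Δeast, Δnorth) mod 360° = 10.77° ≈ 011°.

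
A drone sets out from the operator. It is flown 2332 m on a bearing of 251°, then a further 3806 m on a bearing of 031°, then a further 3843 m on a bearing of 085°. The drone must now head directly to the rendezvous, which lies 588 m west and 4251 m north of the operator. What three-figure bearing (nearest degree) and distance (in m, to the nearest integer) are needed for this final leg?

Leg 1 (251°, 2332 m): east 2332 sin 251° = -2204.95, north 2332 cos 251° = -759.22
Leg 2 (031°, 3806 m): east 3806 sin 31° = 1960.23, north 3806 cos 31° = 3262.38
Leg 3 (085°, 3843 m): east 3843 sin 85° = 3828.38, north 3843 cos 85° = 334.94
Current position: (3583.66, 2838.09). Target: (-588, 4251). Remaining: Δeast = -4171.66, Δnorth = 1412.91.
Bearing = atan2(-4171.66, 1412.91) mod 360° = 288.71°; distance = √((-4171.66)² + (1412.91)²) = 4404.437 m.

289°, 4404 m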